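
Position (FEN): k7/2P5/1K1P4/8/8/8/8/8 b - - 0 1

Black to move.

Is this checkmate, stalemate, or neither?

Black to move; black king on a8.
In check: no.
King squares — a7: attacked by Kb6; b7: attacked by Kb6; b8: attacked by Pc7.
Legal moves for Black: none.
Not in check and no legal moves → stalemate.

stalemate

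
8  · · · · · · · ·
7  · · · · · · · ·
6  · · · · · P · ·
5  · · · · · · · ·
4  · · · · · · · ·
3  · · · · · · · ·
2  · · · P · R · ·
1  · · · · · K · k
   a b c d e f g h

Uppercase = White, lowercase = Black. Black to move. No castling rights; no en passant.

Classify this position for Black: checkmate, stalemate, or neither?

stalemate

Black to move; black king on h1.
In check: no.
King squares — g1: attacked by Kf1; g2: attacked by Kf1; h2: attacked by Rf2.
Legal moves for Black: none.
Not in check and no legal moves → stalemate.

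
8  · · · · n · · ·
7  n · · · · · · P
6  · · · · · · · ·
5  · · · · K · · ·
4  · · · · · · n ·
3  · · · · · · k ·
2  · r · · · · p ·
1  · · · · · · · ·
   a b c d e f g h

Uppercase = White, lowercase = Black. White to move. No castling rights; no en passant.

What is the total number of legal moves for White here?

5

White to move; king on e5.
In check: yes, from the black knight on g4.
Legal moves: Ke6, Kf5, Kd5, Ke4, Kd4.
Count: 5.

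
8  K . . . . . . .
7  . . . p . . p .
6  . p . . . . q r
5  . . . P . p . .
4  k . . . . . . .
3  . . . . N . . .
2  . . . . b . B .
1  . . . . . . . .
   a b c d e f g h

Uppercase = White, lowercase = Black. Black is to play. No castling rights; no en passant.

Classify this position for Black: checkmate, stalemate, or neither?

neither

Black to move; black king on a4.
In check: no.
Legal moves for Black include: Rh8+, Rh7, Rh5, Rh4, Rh3, Rh2, Rh1, Qe8+, Qh7, Qf7, Qf6, Qe6, Qd6, Qc6+, Qh5, Qg5, Qg4, Qg3, ... (list truncated; more exist).
Black has legal moves and is not in check → neither.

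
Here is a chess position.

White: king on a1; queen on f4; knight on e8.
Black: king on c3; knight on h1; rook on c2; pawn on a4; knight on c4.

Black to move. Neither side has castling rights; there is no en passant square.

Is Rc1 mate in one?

After Rc1: white king on a1; in check: yes, from the black rook on c1.
White has 2 legal replies: Ka2, Qxc1+.
In check but a legal move exists → not checkmate.

no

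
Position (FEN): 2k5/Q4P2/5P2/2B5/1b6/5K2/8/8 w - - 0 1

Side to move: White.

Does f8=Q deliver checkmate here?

yes

After f8=Q: black king on c8; in check: yes, from the white queen on f8.
King squares — b7: attacked by Qa7; c7: attacked by Qa7; d7: attacked by Qa7; b8: attacked by Qa7; d8: attacked by Qf8.
Black has no legal moves → checkmate.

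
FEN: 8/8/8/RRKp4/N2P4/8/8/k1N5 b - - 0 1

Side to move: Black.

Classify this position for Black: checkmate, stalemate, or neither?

stalemate

Black to move; black king on a1.
In check: no.
King squares — b1: attacked by Rb5; a2: attacked by Nc1; b2: attacked by Na4.
Legal moves for Black: none.
Not in check and no legal moves → stalemate.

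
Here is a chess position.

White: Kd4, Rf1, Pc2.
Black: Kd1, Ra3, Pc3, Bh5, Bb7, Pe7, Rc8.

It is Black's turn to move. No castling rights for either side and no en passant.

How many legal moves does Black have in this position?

Black to move; king on d1.
In check: yes, from the white rook on f1.
Legal moves: Ke2, Kd2, Kxc2.
Count: 3.

3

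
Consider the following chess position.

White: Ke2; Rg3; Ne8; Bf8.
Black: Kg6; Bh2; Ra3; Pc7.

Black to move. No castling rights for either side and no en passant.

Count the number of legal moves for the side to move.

6

Black to move; king on g6.
In check: yes, from the white rook on g3.
Legal moves: Kh7, Kf7, Kh5, Kf5, Rxg3, Bxg3.
Count: 6.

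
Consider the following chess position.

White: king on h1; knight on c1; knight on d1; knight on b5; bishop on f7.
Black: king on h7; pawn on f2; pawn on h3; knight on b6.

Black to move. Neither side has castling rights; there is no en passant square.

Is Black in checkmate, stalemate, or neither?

Black to move; black king on h7.
In check: no.
Legal moves for Black: Kh8, Kg7, Kh6, Nc8, Na8, Nd7, Nd5, Nc4, Na4, h2, f1=Q+, f1=R+, f1=B, f1=N.
Black has 14 legal moves and is not in check → neither.

neither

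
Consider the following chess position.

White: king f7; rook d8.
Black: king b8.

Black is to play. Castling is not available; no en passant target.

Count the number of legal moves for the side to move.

Black to move; king on b8.
In check: yes, from the white rook on d8.
Legal moves: Kc7, Kb7, Ka7.
Count: 3.

3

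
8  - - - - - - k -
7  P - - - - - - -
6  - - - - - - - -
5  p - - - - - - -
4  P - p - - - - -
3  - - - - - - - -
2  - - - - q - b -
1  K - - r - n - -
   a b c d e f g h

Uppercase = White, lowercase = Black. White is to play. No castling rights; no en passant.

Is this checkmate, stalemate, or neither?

checkmate

White to move; white king on a1.
In check: yes, from the black rook on d1.
King squares — b1: attacked by Rd1; a2: attacked by Qe2; b2: attacked by Qe2.
Legal moves for White: none.
In check with no legal moves → checkmate.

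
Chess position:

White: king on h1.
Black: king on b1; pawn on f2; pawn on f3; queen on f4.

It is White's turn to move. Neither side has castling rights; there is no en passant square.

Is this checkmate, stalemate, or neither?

stalemate

White to move; white king on h1.
In check: no.
King squares — g1: attacked by Pf2; g2: attacked by Pf3; h2: attacked by Qf4.
Legal moves for White: none.
Not in check and no legal moves → stalemate.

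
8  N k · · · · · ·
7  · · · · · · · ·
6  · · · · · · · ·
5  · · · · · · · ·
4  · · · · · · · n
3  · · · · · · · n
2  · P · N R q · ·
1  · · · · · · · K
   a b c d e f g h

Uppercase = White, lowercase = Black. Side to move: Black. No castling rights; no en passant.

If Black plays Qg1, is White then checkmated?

yes

After Qg1: white king on h1; in check: yes, from the black queen on g1.
King squares — g1: attacked by Nh3; g2: attacked by Qg1; h2: attacked by Qg1.
White has no legal moves → checkmate.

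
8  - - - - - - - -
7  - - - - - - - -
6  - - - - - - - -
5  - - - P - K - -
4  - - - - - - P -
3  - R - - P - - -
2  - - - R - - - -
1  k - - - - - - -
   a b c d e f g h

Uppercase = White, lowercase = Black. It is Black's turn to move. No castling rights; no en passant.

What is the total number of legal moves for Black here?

0

Black to move; king on a1.
In check: no.
Legal moves: none.
Count: 0.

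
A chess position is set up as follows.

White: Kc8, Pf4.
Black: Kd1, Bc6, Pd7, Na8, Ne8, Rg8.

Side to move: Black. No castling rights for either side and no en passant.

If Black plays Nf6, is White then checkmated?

After Nf6: white king on c8; in check: yes, from the black rook on g8.
King squares — b7: attacked by Bc6; c7: attacked by Na8; d7: attacked by Bc6; b8: attacked by Rg8; d8: attacked by Rg8.
White has no legal moves → checkmate.

yes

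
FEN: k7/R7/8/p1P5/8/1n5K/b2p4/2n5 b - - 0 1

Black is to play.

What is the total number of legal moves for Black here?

2

Black to move; king on a8.
In check: yes, from the white rook on a7.
Legal moves: Kb8, Kxa7.
Count: 2.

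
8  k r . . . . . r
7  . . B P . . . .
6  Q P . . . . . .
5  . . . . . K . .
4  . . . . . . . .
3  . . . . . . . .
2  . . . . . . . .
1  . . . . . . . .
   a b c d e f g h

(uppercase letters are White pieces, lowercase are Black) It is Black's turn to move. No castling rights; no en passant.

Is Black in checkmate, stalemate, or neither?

checkmate

Black to move; black king on a8.
In check: yes, from the white queen on a6.
King squares — a7: attacked by Qa6; b7: attacked by Qa6; b8: own rook.
Legal moves for Black: none.
In check with no legal moves → checkmate.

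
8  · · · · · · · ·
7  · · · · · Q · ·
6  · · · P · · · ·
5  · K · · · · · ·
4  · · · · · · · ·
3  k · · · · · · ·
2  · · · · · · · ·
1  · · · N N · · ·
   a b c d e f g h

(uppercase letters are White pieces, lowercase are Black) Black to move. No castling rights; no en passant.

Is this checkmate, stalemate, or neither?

stalemate

Black to move; black king on a3.
In check: no.
King squares — a2: attacked by Qf7; b2: attacked by Nd1; b3: attacked by Qf7; a4: attacked by Kb5; b4: attacked by Kb5.
Legal moves for Black: none.
Not in check and no legal moves → stalemate.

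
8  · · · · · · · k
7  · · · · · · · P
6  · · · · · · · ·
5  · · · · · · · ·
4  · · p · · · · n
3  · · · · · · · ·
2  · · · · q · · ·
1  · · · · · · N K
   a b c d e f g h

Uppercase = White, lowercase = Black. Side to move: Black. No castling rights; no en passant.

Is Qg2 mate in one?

yes

After Qg2: white king on h1; in check: yes, from the black queen on g2.
King squares — g1: own knight; g2: attacked by Nh4; h2: attacked by Qg2.
White has no legal moves → checkmate.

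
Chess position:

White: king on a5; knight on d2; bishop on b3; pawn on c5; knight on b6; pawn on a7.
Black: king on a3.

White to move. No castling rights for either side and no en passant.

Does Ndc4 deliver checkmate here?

no

After Ndc4: black king on a3; in check: yes, from the white knight on c4.
Black has 1 legal reply: Kxb3.
In check but a legal move exists → not checkmate.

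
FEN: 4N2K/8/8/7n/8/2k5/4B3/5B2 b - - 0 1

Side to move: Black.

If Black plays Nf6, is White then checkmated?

no

After Nf6: white king on h8; in check: no.
White is not in check, so this cannot be checkmate.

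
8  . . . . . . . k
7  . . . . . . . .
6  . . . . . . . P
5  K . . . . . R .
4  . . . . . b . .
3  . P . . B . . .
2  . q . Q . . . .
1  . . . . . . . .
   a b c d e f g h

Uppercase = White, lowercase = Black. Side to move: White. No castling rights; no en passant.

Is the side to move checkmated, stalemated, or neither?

White to move; white king on a5.
In check: no.
Legal moves for White include: Rg8+, Rg7, Rg6, Rh5, Rf5, Re5, Rd5, Rc5, Rb5, Rg4, Rg3, Rg2, Rg1, Kb6, Ka6, Kb5, Kb4, Ka4, ... (list truncated; more exist).
White has legal moves and is not in check → neither.

neither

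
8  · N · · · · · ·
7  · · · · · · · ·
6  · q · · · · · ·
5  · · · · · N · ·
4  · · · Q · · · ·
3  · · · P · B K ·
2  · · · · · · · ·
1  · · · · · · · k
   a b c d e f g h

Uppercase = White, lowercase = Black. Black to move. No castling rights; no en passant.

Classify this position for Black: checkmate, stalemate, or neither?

checkmate

Black to move; black king on h1.
In check: yes, from the white bishop on f3.
King squares — g1: attacked by Qd4; g2: attacked by Bf3; h2: attacked by Kg3.
Legal moves for Black: none.
In check with no legal moves → checkmate.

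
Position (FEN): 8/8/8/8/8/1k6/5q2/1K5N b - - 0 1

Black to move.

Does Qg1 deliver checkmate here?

yes

After Qg1: white king on b1; in check: yes, from the black queen on g1.
King squares — a1: attacked by Qg1; c1: attacked by Qg1; a2: attacked by Kb3; b2: attacked by Kb3; c2: attacked by Kb3.
White has no legal moves → checkmate.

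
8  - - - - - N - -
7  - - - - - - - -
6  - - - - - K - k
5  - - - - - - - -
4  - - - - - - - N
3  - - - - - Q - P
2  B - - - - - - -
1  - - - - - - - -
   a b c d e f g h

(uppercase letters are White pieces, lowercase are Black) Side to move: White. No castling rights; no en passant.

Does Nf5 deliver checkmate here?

yes

After Nf5: black king on h6; in check: yes, from the white knight on f5.
King squares — g5: attacked by Kf6; h5: attacked by Qf3; g6: attacked by Kf6; g7: attacked by Nf5; h7: attacked by Nf8.
Black has no legal moves → checkmate.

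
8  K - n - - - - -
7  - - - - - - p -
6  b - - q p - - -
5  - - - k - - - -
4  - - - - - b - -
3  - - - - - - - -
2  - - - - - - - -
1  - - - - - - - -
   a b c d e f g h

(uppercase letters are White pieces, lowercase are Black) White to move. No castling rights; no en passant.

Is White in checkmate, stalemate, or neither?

White to move; white king on a8.
In check: no.
King squares — a7: attacked by Nc8; b7: attacked by Ba6; b8: attacked by Qd6.
Legal moves for White: none.
Not in check and no legal moves → stalemate.

stalemate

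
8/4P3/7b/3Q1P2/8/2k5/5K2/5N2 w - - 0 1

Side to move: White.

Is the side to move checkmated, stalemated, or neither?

neither

White to move; white king on f2.
In check: no.
Legal moves for White include: Qg8, Qd8, Qa8, Qf7, Qd7, Qb7, Qe6, Qd6, Qc6+, Qe5+, Qc5+, Qb5, Qa5+, Qe4, Qd4+, Qc4+, Qf3+, Qd3+, ... (list truncated; more exist).
White has legal moves and is not in check → neither.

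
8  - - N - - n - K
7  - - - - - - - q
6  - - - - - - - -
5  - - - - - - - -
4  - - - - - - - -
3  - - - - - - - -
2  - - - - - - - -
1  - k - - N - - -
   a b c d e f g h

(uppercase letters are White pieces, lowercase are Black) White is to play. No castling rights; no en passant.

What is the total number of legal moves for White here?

0

White to move; king on h8.
In check: yes, from the black queen on h7.
Legal moves: none.
Count: 0.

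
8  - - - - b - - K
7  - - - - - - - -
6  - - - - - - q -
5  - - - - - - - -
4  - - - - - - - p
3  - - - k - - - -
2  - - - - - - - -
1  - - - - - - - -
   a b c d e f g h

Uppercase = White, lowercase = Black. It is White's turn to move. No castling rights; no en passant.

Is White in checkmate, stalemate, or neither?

stalemate

White to move; white king on h8.
In check: no.
King squares — g7: attacked by Qg6; h7: attacked by Qg6; g8: attacked by Qg6.
Legal moves for White: none.
Not in check and no legal moves → stalemate.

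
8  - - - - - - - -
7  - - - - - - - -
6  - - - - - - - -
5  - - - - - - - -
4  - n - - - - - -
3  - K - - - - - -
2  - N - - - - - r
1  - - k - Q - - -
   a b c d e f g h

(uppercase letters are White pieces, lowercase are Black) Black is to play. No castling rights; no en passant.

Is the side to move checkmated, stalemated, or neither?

Black to move; black king on c1.
In check: yes, from the white queen on e1.
King squares — b1: attacked by Qe1; d1: attacked by Qe1; b2: attacked by Kb3; c2: attacked by Kb3; d2: attacked by Qe1.
Legal moves for Black: none.
In check with no legal moves → checkmate.

checkmate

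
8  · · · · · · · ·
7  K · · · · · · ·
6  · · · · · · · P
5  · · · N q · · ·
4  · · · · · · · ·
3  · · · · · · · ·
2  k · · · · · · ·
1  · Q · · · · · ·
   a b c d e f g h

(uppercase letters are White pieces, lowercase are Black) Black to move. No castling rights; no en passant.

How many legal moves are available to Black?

Black to move; king on a2.
In check: yes, from the white queen on b1.
Legal moves: Ka3, Kxb1.
Count: 2.

2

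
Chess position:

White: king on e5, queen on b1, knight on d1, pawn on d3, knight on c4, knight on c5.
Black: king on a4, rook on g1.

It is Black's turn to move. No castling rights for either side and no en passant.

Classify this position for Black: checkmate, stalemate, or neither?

Black to move; black king on a4.
In check: yes, from the white knight on c5.
King squares — a3: attacked by Nc4; b3: attacked by Qb1; b4: attacked by Qb1; a5: attacked by Nc4; b5: attacked by Qb1.
Legal moves for Black: none.
In check with no legal moves → checkmate.

checkmate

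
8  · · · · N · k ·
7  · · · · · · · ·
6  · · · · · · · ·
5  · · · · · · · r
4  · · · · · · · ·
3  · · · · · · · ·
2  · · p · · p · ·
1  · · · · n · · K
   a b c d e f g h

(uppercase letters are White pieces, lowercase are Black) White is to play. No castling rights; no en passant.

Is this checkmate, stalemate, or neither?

White to move; white king on h1.
In check: yes, from the black rook on h5.
King squares — g1: attacked by Pf2; g2: attacked by Ne1; h2: attacked by Rh5.
Legal moves for White: none.
In check with no legal moves → checkmate.

checkmate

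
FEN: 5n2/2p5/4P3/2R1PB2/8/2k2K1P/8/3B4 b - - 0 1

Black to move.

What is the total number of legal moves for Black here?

4

Black to move; king on c3.
In check: yes, from the white rook on c5.
Legal moves: Kd4, Kb4, Kd2, Kb2.
Count: 4.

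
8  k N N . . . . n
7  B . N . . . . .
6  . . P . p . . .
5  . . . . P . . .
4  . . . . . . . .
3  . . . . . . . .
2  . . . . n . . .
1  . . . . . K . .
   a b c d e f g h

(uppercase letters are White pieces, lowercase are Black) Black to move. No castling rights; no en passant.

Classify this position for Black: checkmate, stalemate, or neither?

checkmate

Black to move; black king on a8.
In check: yes, from the white knight on c7.
King squares — a7: attacked by Nc8; b7: attacked by Pc6; b8: attacked by Ba7.
Legal moves for Black: none.
In check with no legal moves → checkmate.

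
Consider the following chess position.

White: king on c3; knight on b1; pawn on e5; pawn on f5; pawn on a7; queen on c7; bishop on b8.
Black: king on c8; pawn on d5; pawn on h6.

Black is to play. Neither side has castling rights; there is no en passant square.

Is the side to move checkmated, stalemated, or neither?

Black to move; black king on c8.
In check: yes, from the white queen on c7.
King squares — b7: attacked by Qc7; c7: attacked by Bb8; d7: attacked by Qc7; b8: attacked by Pa7; d8: attacked by Qc7.
Legal moves for Black: none.
In check with no legal moves → checkmate.

checkmate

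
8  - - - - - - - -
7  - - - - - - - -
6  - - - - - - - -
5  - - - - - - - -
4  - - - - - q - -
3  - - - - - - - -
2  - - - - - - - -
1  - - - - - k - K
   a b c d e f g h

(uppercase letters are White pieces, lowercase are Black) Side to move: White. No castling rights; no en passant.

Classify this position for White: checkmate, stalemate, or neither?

White to move; white king on h1.
In check: no.
King squares — g1: attacked by Kf1; g2: attacked by Kf1; h2: attacked by Qf4.
Legal moves for White: none.
Not in check and no legal moves → stalemate.

stalemate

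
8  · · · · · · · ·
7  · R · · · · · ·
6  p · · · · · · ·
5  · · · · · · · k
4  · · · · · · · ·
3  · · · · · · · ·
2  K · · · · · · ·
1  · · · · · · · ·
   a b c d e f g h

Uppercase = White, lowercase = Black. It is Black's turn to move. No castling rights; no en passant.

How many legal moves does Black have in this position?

Black to move; king on h5.
In check: no.
Legal moves: Kh6, Kg6, Kg5, Kh4, Kg4, a5.
Count: 6.

6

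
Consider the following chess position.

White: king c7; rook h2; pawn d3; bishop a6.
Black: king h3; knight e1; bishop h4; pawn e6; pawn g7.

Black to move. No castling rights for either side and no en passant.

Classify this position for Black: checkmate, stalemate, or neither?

Black to move; black king on h3.
In check: yes, from the white rook on h2.
King squares — g2: attacked by Rh2; h2: available; g3: available; g4: available; h4: own bishop.
Legal moves for Black: Kg4, Kg3, Kxh2.
Black is in check but has 3 legal moves → neither.

neither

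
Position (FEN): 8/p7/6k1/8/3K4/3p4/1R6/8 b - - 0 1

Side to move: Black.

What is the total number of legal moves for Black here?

Black to move; king on g6.
In check: no.
Legal moves: Kh7, Kg7, Kf7, Kh6, Kf6, Kh5, Kg5, Kf5, a6, d2, a5.
Count: 11.

11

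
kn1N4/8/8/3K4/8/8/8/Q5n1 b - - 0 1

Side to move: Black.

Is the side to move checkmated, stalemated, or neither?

neither

Black to move; black king on a8.
In check: yes, from the white queen on a1.
Legal moves for Black: Na6.
Black is in check but has 1 legal move → neither.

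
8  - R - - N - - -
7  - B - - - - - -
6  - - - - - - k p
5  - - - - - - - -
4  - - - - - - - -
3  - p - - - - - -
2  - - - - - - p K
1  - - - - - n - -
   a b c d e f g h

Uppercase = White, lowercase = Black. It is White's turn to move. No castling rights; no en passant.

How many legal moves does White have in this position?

White to move; king on h2.
In check: yes, from the black knight on f1.
Legal moves: Kh3, Kxg2, Kg1.
Count: 3.

3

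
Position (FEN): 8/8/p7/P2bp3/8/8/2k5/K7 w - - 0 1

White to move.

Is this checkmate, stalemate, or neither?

stalemate

White to move; white king on a1.
In check: no.
King squares — b1: attacked by Kc2; a2: attacked by Bd5; b2: attacked by Kc2.
Legal moves for White: none.
Not in check and no legal moves → stalemate.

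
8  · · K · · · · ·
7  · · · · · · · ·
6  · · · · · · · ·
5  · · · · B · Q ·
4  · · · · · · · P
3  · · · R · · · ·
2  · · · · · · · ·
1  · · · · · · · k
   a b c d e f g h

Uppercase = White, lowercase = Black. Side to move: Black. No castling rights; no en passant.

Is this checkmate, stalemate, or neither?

stalemate

Black to move; black king on h1.
In check: no.
King squares — g1: attacked by Qg5; g2: attacked by Qg5; h2: attacked by Be5.
Legal moves for Black: none.
Not in check and no legal moves → stalemate.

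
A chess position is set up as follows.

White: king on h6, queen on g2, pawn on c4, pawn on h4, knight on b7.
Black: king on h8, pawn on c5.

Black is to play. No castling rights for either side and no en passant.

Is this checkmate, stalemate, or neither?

stalemate

Black to move; black king on h8.
In check: no.
King squares — g7: attacked by Qg2; h7: attacked by Kh6; g8: attacked by Qg2.
Legal moves for Black: none.
Not in check and no legal moves → stalemate.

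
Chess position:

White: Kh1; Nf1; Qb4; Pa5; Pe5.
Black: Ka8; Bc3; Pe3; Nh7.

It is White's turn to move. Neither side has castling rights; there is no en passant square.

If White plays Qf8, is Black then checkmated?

no

After Qf8: black king on a8; in check: yes, from the white queen on f8.
Black has 3 legal replies: Kb7, Ka7, Nxf8.
In check but a legal move exists → not checkmate.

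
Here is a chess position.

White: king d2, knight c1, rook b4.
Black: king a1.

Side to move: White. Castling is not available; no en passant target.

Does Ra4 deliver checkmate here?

no

After Ra4: black king on a1; in check: yes, from the white rook on a4.
Black has 2 legal replies: Kb2, Kb1.
In check but a legal move exists → not checkmate.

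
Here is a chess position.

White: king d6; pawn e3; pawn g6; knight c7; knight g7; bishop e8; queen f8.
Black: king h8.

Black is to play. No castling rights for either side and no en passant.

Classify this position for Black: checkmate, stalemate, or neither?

Black to move; black king on h8.
In check: yes, from the white queen on f8.
King squares — g7: attacked by Qf8; h7: attacked by Pg6; g8: attacked by Qf8.
Legal moves for Black: none.
In check with no legal moves → checkmate.

checkmate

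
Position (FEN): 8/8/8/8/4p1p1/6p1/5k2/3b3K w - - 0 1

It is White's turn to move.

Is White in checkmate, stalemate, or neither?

stalemate

White to move; white king on h1.
In check: no.
King squares — g1: attacked by Kf2; g2: attacked by Kf2; h2: attacked by Pg3.
Legal moves for White: none.
Not in check and no legal moves → stalemate.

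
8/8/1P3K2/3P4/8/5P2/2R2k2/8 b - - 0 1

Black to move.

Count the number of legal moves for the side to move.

6

Black to move; king on f2.
In check: yes, from the white rook on c2.
Legal moves: Kg3, Kxf3, Ke3, Kg1, Kf1, Ke1.
Count: 6.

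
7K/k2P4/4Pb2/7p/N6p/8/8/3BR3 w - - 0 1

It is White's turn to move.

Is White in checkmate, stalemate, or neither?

White to move; white king on h8.
In check: yes, from the black bishop on f6.
Legal moves for White: Kg8, Kh7.
White is in check but has 2 legal moves → neither.

neither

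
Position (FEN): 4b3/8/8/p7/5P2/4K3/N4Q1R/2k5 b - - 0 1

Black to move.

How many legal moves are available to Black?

Black to move; king on c1.
In check: yes, from the white knight on a2.
Legal moves: Kd1, Kb1.
Count: 2.

2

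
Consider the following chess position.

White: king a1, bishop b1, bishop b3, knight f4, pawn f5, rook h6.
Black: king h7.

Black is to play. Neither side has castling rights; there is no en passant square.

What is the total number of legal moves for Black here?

Black to move; king on h7.
In check: yes, from the white rook on h6.
Legal moves: Kg7, Kxh6.
Count: 2.

2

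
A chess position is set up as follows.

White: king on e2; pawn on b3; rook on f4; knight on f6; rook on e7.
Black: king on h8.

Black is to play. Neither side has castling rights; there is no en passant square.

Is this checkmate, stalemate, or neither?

Black to move; black king on h8.
In check: no.
King squares — g7: attacked by Re7; h7: attacked by Nf6; g8: attacked by Nf6.
Legal moves for Black: none.
Not in check and no legal moves → stalemate.

stalemate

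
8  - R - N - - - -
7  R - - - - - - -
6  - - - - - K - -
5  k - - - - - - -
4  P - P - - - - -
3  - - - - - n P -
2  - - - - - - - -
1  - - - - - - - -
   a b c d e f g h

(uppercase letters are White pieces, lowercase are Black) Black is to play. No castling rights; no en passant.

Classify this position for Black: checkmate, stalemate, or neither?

checkmate

Black to move; black king on a5.
In check: yes, from the white rook on a7.
King squares — a4: attacked by Ra7; b4: attacked by Rb8; b5: attacked by Pa4; a6: attacked by Ra7; b6: attacked by Rb8.
Legal moves for Black: none.
In check with no legal moves → checkmate.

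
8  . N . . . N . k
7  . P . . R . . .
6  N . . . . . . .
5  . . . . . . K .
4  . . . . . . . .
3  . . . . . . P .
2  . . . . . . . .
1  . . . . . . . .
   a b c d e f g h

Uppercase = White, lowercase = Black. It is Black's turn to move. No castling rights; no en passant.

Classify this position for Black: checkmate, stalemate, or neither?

neither

Black to move; black king on h8.
In check: no.
Legal moves for Black: Kg8.
Black has 1 legal move and is not in check → neither.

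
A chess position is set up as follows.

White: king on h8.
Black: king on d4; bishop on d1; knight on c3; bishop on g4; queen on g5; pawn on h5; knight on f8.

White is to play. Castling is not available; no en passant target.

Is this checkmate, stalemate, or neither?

stalemate

White to move; white king on h8.
In check: no.
King squares — g7: attacked by Qg5; h7: attacked by Nf8; g8: attacked by Qg5.
Legal moves for White: none.
Not in check and no legal moves → stalemate.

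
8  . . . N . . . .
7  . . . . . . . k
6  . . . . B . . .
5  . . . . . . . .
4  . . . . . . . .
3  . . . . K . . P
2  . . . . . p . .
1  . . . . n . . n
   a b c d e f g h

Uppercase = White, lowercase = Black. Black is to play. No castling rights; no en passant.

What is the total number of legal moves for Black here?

Black to move; king on h7.
In check: no.
Legal moves: Kh8, Kg7, Kh6, Kg6, Ng3, Nf3, Nd3, Ng2+, Nc2+, f1=Q, f1=R, f1=B, f1=N+.
Count: 13.

13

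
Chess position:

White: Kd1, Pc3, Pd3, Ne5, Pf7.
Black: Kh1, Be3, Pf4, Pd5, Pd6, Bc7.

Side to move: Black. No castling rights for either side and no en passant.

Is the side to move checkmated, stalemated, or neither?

neither

Black to move; black king on h1.
In check: no.
Legal moves for Black: Bd8, Bb8, Bcb6, Ba5, Ba7, Beb6, Bc5, Bd4, Bf2, Bd2, Bg1, Bc1, Kh2, Kg2, Kg1, dxe5, d4, f3.
Black has 18 legal moves and is not in check → neither.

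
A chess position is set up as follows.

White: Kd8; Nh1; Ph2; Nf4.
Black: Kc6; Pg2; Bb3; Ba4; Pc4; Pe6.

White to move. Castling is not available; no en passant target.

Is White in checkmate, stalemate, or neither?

neither

White to move; white king on d8.
In check: no.
Legal moves for White: Ke8, Kc8, Ke7, Ng6, Nxe6, Nh5, Nd5, Nh3, Nd3, Nxg2, Ne2, Ng3, Nf2, h3, h4.
White has 15 legal moves and is not in check → neither.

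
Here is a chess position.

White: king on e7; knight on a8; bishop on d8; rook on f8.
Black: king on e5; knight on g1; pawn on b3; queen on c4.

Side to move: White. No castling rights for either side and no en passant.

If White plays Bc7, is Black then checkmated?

no

After Bc7: black king on e5; in check: yes, from the white bishop on c7.
Black has 4 legal replies: Kd5, Ke4, Kd4, Qxc7+.
In check but a legal move exists → not checkmate.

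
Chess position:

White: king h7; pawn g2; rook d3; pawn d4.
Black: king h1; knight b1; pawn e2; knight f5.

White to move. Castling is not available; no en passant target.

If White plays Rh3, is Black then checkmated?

no

After Rh3: black king on h1; in check: yes, from the white rook on h3.
Black has 2 legal replies: Kxg2, Kg1.
In check but a legal move exists → not checkmate.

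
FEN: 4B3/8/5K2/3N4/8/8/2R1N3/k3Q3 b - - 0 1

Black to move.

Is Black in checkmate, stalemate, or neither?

Black to move; black king on a1.
In check: yes, from the white queen on e1.
King squares — b1: attacked by Qe1; a2: attacked by Rc2; b2: attacked by Rc2.
Legal moves for Black: none.
In check with no legal moves → checkmate.

checkmate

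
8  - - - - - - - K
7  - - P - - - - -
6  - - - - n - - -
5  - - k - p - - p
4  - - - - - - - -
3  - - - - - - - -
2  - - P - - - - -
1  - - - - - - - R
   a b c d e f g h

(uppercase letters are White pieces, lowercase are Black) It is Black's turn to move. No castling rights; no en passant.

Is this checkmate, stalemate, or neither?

Black to move; black king on c5.
In check: no.
Legal moves for Black: Nf8, Nd8, Ng7, Nxc7, Ng5, Nf4, Nd4, Kd6, Kc6, Kb6, Kd5, Kb5, Kd4, Kc4, Kb4, h4, e4.
Black has 17 legal moves and is not in check → neither.

neither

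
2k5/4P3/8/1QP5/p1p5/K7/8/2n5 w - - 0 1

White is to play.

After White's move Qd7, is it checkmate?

After Qd7: black king on c8; in check: yes, from the white queen on d7.
Black has 2 legal replies: Kb8, Kxd7.
In check but a legal move exists → not checkmate.

no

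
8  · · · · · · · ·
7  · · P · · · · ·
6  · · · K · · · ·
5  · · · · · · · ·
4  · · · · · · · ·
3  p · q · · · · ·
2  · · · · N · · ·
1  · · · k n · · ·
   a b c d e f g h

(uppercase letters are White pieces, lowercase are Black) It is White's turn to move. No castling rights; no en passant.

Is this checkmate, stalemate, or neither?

White to move; white king on d6.
In check: no.
Legal moves for White: Ke7, Kd7, Ke6, Kd5, Nf4, Nd4, Ng3, Nxc3+, Ng1, Nc1, c8=Q, c8=R, c8=B, c8=N.
White has 14 legal moves and is not in check → neither.

neither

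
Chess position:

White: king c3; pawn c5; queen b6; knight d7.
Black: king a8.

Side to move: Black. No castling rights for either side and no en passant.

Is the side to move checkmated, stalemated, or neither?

stalemate

Black to move; black king on a8.
In check: no.
King squares — a7: attacked by Qb6; b7: attacked by Qb6; b8: attacked by Qb6.
Legal moves for Black: none.
Not in check and no legal moves → stalemate.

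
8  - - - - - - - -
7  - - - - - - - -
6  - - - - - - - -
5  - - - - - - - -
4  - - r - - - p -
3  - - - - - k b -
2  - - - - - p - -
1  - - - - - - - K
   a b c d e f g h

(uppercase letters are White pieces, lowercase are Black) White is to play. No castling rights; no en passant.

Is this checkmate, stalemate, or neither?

stalemate

White to move; white king on h1.
In check: no.
King squares — g1: attacked by Pf2; g2: attacked by Kf3; h2: attacked by Bg3.
Legal moves for White: none.
Not in check and no legal moves → stalemate.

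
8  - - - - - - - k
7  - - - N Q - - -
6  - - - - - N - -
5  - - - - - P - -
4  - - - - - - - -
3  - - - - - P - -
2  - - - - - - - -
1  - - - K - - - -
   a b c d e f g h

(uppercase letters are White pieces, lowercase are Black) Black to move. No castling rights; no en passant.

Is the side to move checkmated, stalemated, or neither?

stalemate

Black to move; black king on h8.
In check: no.
King squares — g7: attacked by Qe7; h7: attacked by Nf6; g8: attacked by Nf6.
Legal moves for Black: none.
Not in check and no legal moves → stalemate.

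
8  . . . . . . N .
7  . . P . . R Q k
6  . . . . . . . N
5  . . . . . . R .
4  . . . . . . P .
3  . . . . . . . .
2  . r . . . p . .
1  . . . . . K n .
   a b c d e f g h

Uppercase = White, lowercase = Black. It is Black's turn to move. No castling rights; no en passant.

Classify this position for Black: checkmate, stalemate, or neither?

checkmate

Black to move; black king on h7.
In check: yes, from the white queen on g7.
King squares — g6: attacked by Rg5; h6: attacked by Qg7; g7: attacked by Rg5; g8: attacked by Nh6; h8: attacked by Qg7.
Legal moves for Black: none.
In check with no legal moves → checkmate.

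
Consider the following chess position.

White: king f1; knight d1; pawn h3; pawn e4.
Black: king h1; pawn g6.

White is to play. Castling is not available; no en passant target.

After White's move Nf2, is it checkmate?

no

After Nf2: black king on h1; in check: yes, from the white knight on f2.
Black has 1 legal reply: Kh2.
In check but a legal move exists → not checkmate.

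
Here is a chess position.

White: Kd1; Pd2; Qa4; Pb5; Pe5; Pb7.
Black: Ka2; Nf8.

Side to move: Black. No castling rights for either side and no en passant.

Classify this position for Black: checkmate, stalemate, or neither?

Black to move; black king on a2.
In check: yes, from the white queen on a4.
King squares — a1: attacked by Qa4; b1: available; b2: available; a3: attacked by Qa4; b3: attacked by Qa4.
Legal moves for Black: Kb2, Kb1.
Black is in check but has 2 legal moves → neither.

neither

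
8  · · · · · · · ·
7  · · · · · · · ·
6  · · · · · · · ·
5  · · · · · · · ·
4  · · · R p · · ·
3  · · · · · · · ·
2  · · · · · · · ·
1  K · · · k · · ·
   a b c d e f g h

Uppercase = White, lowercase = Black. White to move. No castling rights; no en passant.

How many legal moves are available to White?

14

White to move; king on a1.
In check: no.
Legal moves: Rd8, Rd7, Rd6, Rd5, Rxe4+, Rc4, Rb4, Ra4, Rd3, Rd2, Rd1+, Kb2, Ka2, Kb1.
Count: 14.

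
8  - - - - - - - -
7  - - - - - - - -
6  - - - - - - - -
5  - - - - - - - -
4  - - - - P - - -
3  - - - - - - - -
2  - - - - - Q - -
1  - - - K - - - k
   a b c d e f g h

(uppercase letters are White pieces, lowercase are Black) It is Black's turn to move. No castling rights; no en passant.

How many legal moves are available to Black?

0

Black to move; king on h1.
In check: no.
Legal moves: none.
Count: 0.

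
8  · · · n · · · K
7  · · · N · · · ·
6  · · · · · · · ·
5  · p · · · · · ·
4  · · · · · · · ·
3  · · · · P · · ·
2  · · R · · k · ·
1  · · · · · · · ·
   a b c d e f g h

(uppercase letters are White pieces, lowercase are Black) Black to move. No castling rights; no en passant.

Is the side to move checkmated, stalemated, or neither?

Black to move; black king on f2.
In check: yes, from the white rook on c2.
Legal moves for Black: Kg3, Kf3, Kxe3, Kg1, Kf1, Ke1.
Black is in check but has 6 legal moves → neither.

neither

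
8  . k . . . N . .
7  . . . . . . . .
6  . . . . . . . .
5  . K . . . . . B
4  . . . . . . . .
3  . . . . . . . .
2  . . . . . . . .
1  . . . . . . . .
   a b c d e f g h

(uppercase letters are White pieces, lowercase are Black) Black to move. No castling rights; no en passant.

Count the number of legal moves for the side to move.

5

Black to move; king on b8.
In check: no.
Legal moves: Kc8, Ka8, Kc7, Kb7, Ka7.
Count: 5.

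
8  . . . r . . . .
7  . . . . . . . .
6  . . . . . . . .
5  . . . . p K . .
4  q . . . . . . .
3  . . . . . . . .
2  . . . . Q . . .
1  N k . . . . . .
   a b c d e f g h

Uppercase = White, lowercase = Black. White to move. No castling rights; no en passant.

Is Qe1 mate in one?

no

After Qe1: black king on b1; in check: yes, from the white queen on e1.
Black has 4 legal replies: Kb2, Ka2, Rd1, Qd1.
In check but a legal move exists → not checkmate.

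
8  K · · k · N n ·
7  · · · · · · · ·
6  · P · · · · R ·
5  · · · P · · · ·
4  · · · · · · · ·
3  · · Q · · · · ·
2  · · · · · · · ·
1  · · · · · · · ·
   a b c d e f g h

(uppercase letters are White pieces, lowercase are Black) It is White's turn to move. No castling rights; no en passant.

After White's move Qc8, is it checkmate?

no

After Qc8: black king on d8; in check: yes, from the white queen on c8.
Black has 2 legal replies: Kxc8, Ke7.
In check but a legal move exists → not checkmate.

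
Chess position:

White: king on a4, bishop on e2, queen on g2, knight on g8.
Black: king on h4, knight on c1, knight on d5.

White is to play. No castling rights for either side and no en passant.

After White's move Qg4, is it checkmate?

After Qg4: black king on h4; in check: yes, from the white queen on g4.
King squares — g3: attacked by Qg4; h3: attacked by Qg4; g4: attacked by Be2; g5: attacked by Qg4; h5: attacked by Qg4.
Black has no legal moves → checkmate.

yes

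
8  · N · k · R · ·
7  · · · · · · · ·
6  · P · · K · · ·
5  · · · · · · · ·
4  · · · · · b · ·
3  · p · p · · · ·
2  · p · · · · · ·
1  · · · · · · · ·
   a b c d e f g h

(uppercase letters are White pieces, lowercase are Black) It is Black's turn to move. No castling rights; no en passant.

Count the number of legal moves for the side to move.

Black to move; king on d8.
In check: yes, from the white rook on f8.
Legal moves: none.
Count: 0.

0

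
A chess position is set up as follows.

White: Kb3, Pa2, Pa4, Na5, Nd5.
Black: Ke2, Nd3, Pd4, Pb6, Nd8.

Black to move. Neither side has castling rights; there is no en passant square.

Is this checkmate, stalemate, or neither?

neither

Black to move; black king on e2.
In check: no.
Legal moves for Black include: Nf7, Nb7, Ne6, Nc6, Ne5, Nc5+, Nf4, Nb4, Nf2, Nb2, Ne1, Nc1+, Kf3, Kf2, Kd2, Kf1, Ke1, Kd1, ... (list truncated; more exist).
Black has legal moves and is not in check → neither.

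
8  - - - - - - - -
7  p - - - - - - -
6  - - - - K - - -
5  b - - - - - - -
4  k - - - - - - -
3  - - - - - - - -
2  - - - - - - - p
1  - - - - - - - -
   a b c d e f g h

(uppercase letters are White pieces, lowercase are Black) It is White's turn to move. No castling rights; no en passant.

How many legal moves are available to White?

8

White to move; king on e6.
In check: no.
Legal moves: Kf7, Ke7, Kd7, Kf6, Kd6, Kf5, Ke5, Kd5.
Count: 8.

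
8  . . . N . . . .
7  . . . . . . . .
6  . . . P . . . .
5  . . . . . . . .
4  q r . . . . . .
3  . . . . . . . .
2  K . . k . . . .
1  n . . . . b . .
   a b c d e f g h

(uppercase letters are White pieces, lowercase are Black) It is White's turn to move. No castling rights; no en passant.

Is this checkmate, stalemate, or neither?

checkmate

White to move; white king on a2.
In check: yes, from the black queen on a4.
King squares — a1: attacked by Qa4; b1: attacked by Rb4; b2: attacked by Rb4; a3: attacked by Qa4; b3: attacked by Na1.
Legal moves for White: none.
In check with no legal moves → checkmate.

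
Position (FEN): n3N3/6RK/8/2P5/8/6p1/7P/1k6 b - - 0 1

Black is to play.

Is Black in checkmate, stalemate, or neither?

neither

Black to move; black king on b1.
In check: no.
Legal moves for Black: Nc7, Nb6, Kc2, Kb2, Ka2, Kc1, Ka1, gxh2, g2.
Black has 9 legal moves and is not in check → neither.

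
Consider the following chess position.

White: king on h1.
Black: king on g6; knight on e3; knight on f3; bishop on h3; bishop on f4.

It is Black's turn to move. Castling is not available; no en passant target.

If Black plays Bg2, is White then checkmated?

yes

After Bg2: white king on h1; in check: yes, from the black bishop on g2.
King squares — g1: attacked by Nf3; g2: attacked by Ne3; h2: attacked by Nf3.
White has no legal moves → checkmate.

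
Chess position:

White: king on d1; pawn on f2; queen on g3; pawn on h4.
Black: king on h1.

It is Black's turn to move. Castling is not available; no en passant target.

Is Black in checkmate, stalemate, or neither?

Black to move; black king on h1.
In check: no.
King squares — g1: attacked by Qg3; g2: attacked by Qg3; h2: attacked by Qg3.
Legal moves for Black: none.
Not in check and no legal moves → stalemate.

stalemate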